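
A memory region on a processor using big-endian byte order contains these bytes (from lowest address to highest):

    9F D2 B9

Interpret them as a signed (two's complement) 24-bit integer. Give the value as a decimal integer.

In big-endian order the high byte comes first in memory.
The bytes are already most-significant first: 0x9FD2B9.
Top bit is set, so as a signed 24-bit value this is 0x9FD2B9 − 2^24 = -6303047.

-6303047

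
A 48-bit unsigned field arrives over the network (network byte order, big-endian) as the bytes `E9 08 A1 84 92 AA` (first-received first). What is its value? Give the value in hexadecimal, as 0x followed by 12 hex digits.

0xE908A18492AA

Big-endian: lowest address holds the most-significant byte.
The bytes are already most-significant first: 0xE908A18492AA.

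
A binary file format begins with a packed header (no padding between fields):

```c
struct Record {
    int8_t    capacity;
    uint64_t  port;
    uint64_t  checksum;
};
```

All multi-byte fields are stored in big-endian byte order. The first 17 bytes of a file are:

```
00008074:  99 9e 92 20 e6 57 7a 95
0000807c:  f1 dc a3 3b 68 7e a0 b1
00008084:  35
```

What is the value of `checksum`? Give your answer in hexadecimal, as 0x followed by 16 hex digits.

`checksum` follows `capacity` (1 B), `port` (8 B), so it starts at offset 1 + 8 = 9 and occupies 8 bytes.
Bytes at offsets 9..16: DC A3 3B 68 7E A0 B1 35.
In big-endian order the high byte comes first in memory.
The bytes are already most-significant first: 0xDCA33B687EA0B135.

0xDCA33B687EA0B135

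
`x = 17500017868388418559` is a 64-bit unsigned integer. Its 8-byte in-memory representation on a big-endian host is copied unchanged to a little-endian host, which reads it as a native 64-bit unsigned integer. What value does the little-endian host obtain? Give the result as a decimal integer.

17500017868388418559 in 64-bit hexadecimal is 0xF2DC8D884047C3FF.
Stored big-endian, the bytes at ascending addresses are F2 DC 8D 88 40 47 C3 FF.
Read back as little-endian, the first byte is least significant, giving 0xFFC34740888DDCF2.
0xFFC34740888DDCF2 = 18429652442624679154.

18429652442624679154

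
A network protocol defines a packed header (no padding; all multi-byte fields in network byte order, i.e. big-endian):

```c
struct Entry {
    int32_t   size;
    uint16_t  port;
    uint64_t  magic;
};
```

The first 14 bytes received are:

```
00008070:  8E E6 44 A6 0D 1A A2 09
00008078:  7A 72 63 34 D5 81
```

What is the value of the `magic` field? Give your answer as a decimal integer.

11675998140643988865

`magic` follows `size` (4 B), `port` (2 B), so it starts at offset 4 + 2 = 6 and occupies 8 bytes.
Bytes at offsets 6..13: A2 09 7A 72 63 34 D5 81.
Big-endian stores the most-significant byte at the lowest address.
The bytes are already most-significant first: 0xA2097A726334D581.
0xA2097A726334D581 = 11675998140643988865.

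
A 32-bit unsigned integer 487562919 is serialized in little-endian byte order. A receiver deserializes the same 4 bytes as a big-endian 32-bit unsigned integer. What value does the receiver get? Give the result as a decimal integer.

2812153629

487562919 in 32-bit hexadecimal is 0x1D0F9EA7.
Stored little-endian, the bytes at ascending addresses are A7 9E 0F 1D.
Read back as big-endian, the last byte is least significant, giving 0xA79E0F1D.
0xA79E0F1D = 2812153629.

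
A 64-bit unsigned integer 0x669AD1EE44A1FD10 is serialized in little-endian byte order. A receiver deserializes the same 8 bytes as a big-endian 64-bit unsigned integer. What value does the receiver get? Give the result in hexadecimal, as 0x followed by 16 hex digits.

Stored little-endian, the bytes at ascending addresses are 10 FD A1 44 EE D1 9A 66.
Read back as big-endian, the last byte is least significant, giving 0x10FDA144EED19A66.

0x10FDA144EED19A66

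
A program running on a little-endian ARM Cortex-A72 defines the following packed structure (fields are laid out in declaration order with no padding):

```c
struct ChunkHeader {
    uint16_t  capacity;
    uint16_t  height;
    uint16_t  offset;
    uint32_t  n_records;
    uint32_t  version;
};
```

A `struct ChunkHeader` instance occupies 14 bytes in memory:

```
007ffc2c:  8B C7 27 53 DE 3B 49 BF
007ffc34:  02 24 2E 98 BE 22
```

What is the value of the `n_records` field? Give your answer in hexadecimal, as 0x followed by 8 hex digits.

`n_records` follows `capacity` (2 B), `height` (2 B), `offset` (2 B), so it starts at offset 2 + 2 + 2 = 6 and occupies 4 bytes.
Bytes at offsets 6..9: 49 BF 02 24.
Little-endian: lowest address holds the least-significant byte.
Reassemble most-significant byte first: 24 02 BF 49 → 0x2402BF49.

0x2402BF49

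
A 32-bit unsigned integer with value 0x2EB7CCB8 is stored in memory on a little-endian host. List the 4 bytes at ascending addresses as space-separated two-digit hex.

B8 CC B7 2E

Split into bytes (most-significant first): 2E B7 CC B8.
Little-endian stores the least-significant byte at the lowest address.
So at ascending addresses the bytes are B8 CC B7 2E.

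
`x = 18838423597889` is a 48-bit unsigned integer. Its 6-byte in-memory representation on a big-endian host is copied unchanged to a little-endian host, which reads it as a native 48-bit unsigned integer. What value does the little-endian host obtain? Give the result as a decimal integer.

72514267587089

18838423597889 in 48-bit hexadecimal is 0x1122298BF341.
Stored big-endian, the bytes at ascending addresses are 11 22 29 8B F3 41.
Read back as little-endian, the first byte is least significant, giving 0x41F38B292211.
0x41F38B292211 = 72514267587089.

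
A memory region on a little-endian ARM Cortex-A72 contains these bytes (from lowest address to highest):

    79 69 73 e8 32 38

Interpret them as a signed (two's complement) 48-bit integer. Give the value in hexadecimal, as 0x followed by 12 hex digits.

In little-endian order the low byte comes first in memory.
Reassemble most-significant byte first: 38 32 E8 73 69 79 → 0x3832E8736979.

0x3832E8736979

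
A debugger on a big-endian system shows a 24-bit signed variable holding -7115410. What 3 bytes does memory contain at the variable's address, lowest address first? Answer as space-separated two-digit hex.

93 6D 6E

Two's complement of -7115410 in 24 bits: 7115410 = 0x6C9292; invert → 0x936D6D; add 1 → 0x936D6E.
Split into bytes (most-significant first): 93 6D 6E.
Big-endian: lowest address holds the most-significant byte.
So the memory order matches the most-significant-first order: 93 6D 6E.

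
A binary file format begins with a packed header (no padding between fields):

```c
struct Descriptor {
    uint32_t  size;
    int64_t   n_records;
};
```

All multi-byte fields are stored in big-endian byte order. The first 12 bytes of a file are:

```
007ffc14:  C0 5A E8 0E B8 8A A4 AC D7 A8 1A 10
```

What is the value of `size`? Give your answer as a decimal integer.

`size` is the first field, at byte offset 0, occupying 4 bytes.
Bytes at offsets 0..3: C0 5A E8 0E.
Big-endian: lowest address holds the most-significant byte.
The bytes are already most-significant first: 0xC05AE80E.
0xC05AE80E = 3227183118.

3227183118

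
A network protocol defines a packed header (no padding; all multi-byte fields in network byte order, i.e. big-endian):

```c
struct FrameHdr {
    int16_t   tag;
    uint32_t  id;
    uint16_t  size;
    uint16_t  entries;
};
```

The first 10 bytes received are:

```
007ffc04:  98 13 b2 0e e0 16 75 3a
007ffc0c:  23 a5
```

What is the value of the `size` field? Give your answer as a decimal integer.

30010

`size` follows `tag` (2 B), `id` (4 B), so it starts at offset 2 + 4 = 6 and occupies 2 bytes.
Bytes at offsets 6..7: 75 3A.
Big-endian stores the most-significant byte at the lowest address.
The bytes are already most-significant first: 0x753A.
0x753A = 30010.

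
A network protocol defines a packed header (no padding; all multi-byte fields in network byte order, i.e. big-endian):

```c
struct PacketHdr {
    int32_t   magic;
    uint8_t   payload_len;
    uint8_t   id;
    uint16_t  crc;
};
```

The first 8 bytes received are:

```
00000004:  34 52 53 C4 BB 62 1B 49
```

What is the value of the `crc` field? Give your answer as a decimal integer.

6985

`crc` follows `magic` (4 B), `payload_len` (1 B), `id` (1 B), so it starts at offset 4 + 1 + 1 = 6 and occupies 2 bytes.
Bytes at offsets 6..7: 1B 49.
Big-endian stores the most-significant byte at the lowest address.
The bytes are already most-significant first: 0x1B49.
0x1B49 = 6985.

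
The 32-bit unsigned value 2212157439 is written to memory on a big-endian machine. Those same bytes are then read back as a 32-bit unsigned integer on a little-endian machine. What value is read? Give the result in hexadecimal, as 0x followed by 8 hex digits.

2212157439 in 32-bit hexadecimal is 0x83DAD7FF.
Stored big-endian, the bytes at ascending addresses are 83 DA D7 FF.
Read back as little-endian, the first byte is least significant, giving 0xFFD7DA83.

0xFFD7DA83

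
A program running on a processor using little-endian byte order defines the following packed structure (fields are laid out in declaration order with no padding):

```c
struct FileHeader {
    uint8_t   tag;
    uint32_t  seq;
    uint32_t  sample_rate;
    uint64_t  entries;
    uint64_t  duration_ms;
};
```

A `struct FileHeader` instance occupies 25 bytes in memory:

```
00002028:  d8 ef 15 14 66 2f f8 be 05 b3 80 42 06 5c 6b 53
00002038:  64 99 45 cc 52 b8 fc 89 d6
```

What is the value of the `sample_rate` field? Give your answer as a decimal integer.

96401455

`sample_rate` follows `tag` (1 B), `seq` (4 B), so it starts at offset 1 + 4 = 5 and occupies 4 bytes.
Bytes at offsets 5..8: 2F F8 BE 05.
Little-endian stores the least-significant byte at the lowest address.
Reassemble most-significant byte first: 05 BE F8 2F → 0x05BEF82F.
0x05BEF82F = 96401455.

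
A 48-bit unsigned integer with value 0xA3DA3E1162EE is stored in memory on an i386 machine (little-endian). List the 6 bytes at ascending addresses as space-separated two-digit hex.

Split into bytes (most-significant first): A3 DA 3E 11 62 EE.
Little-endian: lowest address holds the least-significant byte.
So at ascending addresses the bytes are EE 62 11 3E DA A3.

EE 62 11 3E DA A3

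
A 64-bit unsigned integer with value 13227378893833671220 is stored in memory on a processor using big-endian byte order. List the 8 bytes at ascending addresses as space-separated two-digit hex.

13227378893833671220 in hexadecimal, padded to 64 bits, is 0xB7911705B4749234.
Split into bytes (most-significant first): B7 91 17 05 B4 74 92 34.
Big-endian stores the most-significant byte at the lowest address.
So the memory order matches the most-significant-first order: B7 91 17 05 B4 74 92 34.

B7 91 17 05 B4 74 92 34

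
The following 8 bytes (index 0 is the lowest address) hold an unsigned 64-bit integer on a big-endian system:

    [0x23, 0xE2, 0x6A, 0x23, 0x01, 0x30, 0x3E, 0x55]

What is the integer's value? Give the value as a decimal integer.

Big-endian stores the most-significant byte at the lowest address.
The bytes are already most-significant first: 0x23E26A2301303E55.
0x23E26A2301303E55 = 2585745834640424533.

2585745834640424533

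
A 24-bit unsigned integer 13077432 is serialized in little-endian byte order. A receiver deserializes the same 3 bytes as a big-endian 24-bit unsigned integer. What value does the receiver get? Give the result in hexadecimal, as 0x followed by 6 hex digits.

0xB88BC7

13077432 in 24-bit hexadecimal is 0xC78BB8.
Stored little-endian, the bytes at ascending addresses are B8 8B C7.
Read back as big-endian, the last byte is least significant, giving 0xB88BC7.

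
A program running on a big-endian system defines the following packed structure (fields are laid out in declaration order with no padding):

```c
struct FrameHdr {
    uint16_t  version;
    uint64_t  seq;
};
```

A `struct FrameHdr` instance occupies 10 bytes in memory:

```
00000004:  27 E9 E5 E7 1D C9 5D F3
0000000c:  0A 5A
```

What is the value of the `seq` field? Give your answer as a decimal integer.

16566242505007499866

`seq` follows `version` (2 bytes), so it starts at byte offset 2 and occupies 8 bytes.
Bytes at offsets 2..9: E5 E7 1D C9 5D F3 0A 5A.
Big-endian stores the most-significant byte at the lowest address.
The bytes are already most-significant first: 0xE5E71DC95DF30A5A.
0xE5E71DC95DF30A5A = 16566242505007499866.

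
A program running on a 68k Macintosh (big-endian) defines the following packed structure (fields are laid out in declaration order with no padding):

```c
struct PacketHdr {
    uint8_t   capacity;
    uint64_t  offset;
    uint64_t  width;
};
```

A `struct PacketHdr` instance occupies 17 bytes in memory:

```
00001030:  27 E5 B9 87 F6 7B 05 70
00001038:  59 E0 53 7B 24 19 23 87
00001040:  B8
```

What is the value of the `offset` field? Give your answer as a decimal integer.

`offset` follows `capacity` (1 byte), so it starts at byte offset 1 and occupies 8 bytes.
Bytes at offsets 1..8: E5 B9 87 F6 7B 05 70 59.
Big-endian: lowest address holds the most-significant byte.
The bytes are already most-significant first: 0xE5B987F67B057059.
0xE5B987F67B057059 = 16553411398072627289.

16553411398072627289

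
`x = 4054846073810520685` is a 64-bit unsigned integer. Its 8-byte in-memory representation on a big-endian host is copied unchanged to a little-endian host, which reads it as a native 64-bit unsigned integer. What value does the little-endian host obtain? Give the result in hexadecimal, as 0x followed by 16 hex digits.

4054846073810520685 in 64-bit hexadecimal is 0x3845B505485D0A6D.
Stored big-endian, the bytes at ascending addresses are 38 45 B5 05 48 5D 0A 6D.
Read back as little-endian, the first byte is least significant, giving 0x6D0A5D4805B54538.

0x6D0A5D4805B54538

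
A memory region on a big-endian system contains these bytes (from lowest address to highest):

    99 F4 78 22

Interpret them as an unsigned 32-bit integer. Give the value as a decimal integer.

Big-endian: lowest address holds the most-significant byte.
The bytes are already most-significant first: 0x99F47822.
0x99F47822 = 2582935586.

2582935586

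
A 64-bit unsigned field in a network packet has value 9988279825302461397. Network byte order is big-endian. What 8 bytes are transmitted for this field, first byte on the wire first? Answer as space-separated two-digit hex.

9988279825302461397 in hexadecimal, padded to 64 bits, is 0x8A9D7F94B85A9BD5.
Split into bytes (most-significant first): 8A 9D 7F 94 B8 5A 9B D5.
Big-endian: lowest address holds the most-significant byte.
So the memory order matches the most-significant-first order: 8A 9D 7F 94 B8 5A 9B D5.

8A 9D 7F 94 B8 5A 9B D5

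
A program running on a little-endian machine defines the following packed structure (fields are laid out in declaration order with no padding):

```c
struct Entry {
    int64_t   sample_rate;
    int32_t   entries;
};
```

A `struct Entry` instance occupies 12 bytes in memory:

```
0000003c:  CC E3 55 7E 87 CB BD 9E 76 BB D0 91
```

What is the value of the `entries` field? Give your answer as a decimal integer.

-1848591498

`entries` follows `sample_rate` (8 bytes), so it starts at byte offset 8 and occupies 4 bytes.
Bytes at offsets 8..11: 76 BB D0 91.
In little-endian order the low byte comes first in memory.
Reassemble most-significant byte first: 91 D0 BB 76 → 0x91D0BB76.
Top bit is set, so as a signed 32-bit value this is 0x91D0BB76 − 2^32 = -1848591498.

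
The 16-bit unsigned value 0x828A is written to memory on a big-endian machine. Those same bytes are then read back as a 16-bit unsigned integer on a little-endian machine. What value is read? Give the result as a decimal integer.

35458

Stored big-endian, the bytes at ascending addresses are 82 8A.
Read back as little-endian, the first byte is least significant, giving 0x8A82.
0x8A82 = 35458.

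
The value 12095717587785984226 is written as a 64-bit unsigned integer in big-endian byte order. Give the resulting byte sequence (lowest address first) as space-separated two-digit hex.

12095717587785984226 in hexadecimal, padded to 64 bits, is 0xA7DC9F0F6B6DA8E2.
Split into bytes (most-significant first): A7 DC 9F 0F 6B 6D A8 E2.
In big-endian order the high byte comes first in memory.
So the memory order matches the most-significant-first order: A7 DC 9F 0F 6B 6D A8 E2.

A7 DC 9F 0F 6B 6D A8 E2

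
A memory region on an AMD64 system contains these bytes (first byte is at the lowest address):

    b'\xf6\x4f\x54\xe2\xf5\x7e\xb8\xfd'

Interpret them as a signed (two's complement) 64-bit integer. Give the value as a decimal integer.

-164241791869759498

Little-endian stores the least-significant byte at the lowest address.
Reassemble most-significant byte first: FD B8 7E F5 E2 54 4F F6 → 0xFDB87EF5E2544FF6.
Top bit is set, so as a signed 64-bit value this is 0xFDB87EF5E2544FF6 − 2^64 = -164241791869759498.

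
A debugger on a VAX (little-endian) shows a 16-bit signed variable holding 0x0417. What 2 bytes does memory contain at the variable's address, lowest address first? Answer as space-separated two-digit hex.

Split into bytes (most-significant first): 04 17.
Little-endian stores the least-significant byte at the lowest address.
So at ascending addresses the bytes are 17 04.

17 04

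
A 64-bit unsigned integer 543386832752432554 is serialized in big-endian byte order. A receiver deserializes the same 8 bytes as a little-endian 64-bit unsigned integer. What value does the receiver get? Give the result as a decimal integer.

12273950578840668679

543386832752432554 in 64-bit hexadecimal is 0x078A7F7205D555AA.
Stored big-endian, the bytes at ascending addresses are 07 8A 7F 72 05 D5 55 AA.
Read back as little-endian, the first byte is least significant, giving 0xAA55D505727F8A07.
0xAA55D505727F8A07 = 12273950578840668679.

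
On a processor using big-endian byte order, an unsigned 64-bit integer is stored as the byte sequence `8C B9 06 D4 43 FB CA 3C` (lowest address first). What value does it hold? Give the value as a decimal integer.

Big-endian: lowest address holds the most-significant byte.
The bytes are already most-significant first: 0x8CB906D443FBCA3C.
0x8CB906D443FBCA3C = 10140143544744790588.

10140143544744790588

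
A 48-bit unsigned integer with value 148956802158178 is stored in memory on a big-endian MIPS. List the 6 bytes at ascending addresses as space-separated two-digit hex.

148956802158178 in hexadecimal, padded to 48 bits, is 0x8779B5478E62.
Split into bytes (most-significant first): 87 79 B5 47 8E 62.
Big-endian: lowest address holds the most-significant byte.
So the memory order matches the most-significant-first order: 87 79 B5 47 8E 62.

87 79 B5 47 8E 62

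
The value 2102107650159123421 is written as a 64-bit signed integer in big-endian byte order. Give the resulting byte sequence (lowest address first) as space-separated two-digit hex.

1D 2C 2F C5 37 5D 9B DD

2102107650159123421 in hexadecimal, padded to 64 bits, is 0x1D2C2FC5375D9BDD.
Split into bytes (most-significant first): 1D 2C 2F C5 37 5D 9B DD.
In big-endian order the high byte comes first in memory.
So the memory order matches the most-significant-first order: 1D 2C 2F C5 37 5D 9B DD.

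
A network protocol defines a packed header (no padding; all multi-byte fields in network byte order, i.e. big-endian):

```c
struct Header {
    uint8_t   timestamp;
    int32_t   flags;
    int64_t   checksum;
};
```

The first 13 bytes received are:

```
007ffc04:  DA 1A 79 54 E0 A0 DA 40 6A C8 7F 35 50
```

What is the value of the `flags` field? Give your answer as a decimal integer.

`flags` follows `timestamp` (1 byte), so it starts at byte offset 1 and occupies 4 bytes.
Bytes at offsets 1..4: 1A 79 54 E0.
Big-endian: lowest address holds the most-significant byte.
The bytes are already most-significant first: 0x1A7954E0.
0x1A7954E0 = 444159200.

444159200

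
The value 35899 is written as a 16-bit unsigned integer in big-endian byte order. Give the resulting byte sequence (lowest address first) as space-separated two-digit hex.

8C 3B

35899 in hexadecimal, padded to 16 bits, is 0x8C3B.
Split into bytes (most-significant first): 8C 3B.
Big-endian: lowest address holds the most-significant byte.
So the memory order matches the most-significant-first order: 8C 3B.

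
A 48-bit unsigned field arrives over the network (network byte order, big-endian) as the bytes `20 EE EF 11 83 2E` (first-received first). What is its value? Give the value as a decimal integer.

36210585207598

Big-endian stores the most-significant byte at the lowest address.
The bytes are already most-significant first: 0x20EEEF11832E.
0x20EEEF11832E = 36210585207598.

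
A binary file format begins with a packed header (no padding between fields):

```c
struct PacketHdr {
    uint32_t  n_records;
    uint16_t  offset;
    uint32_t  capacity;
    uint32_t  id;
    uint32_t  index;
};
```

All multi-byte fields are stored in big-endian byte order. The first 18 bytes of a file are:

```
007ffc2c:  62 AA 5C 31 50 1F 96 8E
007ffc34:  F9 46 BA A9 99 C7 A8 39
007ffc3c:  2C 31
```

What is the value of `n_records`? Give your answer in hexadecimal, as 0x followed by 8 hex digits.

`n_records` is the first field, at byte offset 0, occupying 4 bytes.
Bytes at offsets 0..3: 62 AA 5C 31.
In big-endian order the high byte comes first in memory.
The bytes are already most-significant first: 0x62AA5C31.

0x62AA5C31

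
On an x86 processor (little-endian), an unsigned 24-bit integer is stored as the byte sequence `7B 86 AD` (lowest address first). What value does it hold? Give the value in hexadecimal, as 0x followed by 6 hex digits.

In little-endian order the low byte comes first in memory.
Reassemble most-significant byte first: AD 86 7B → 0xAD867B.

0xAD867B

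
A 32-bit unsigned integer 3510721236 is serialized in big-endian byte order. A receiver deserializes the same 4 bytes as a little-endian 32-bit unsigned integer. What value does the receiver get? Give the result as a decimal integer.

3510721236 in 32-bit hexadecimal is 0xD1415AD4.
Stored big-endian, the bytes at ascending addresses are D1 41 5A D4.
Read back as little-endian, the first byte is least significant, giving 0xD45A41D1.
0xD45A41D1 = 3562684881.

3562684881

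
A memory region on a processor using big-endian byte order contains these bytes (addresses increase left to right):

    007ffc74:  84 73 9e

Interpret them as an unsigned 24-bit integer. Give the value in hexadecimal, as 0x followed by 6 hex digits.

0x84739E

Big-endian stores the most-significant byte at the lowest address.
The bytes are already most-significant first: 0x84739E.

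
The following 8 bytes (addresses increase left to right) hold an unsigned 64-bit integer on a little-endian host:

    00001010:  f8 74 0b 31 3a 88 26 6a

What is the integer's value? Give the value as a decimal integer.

7648950800647681272

In little-endian order the low byte comes first in memory.
Reassemble most-significant byte first: 6A 26 88 3A 31 0B 74 F8 → 0x6A26883A310B74F8.
0x6A26883A310B74F8 = 7648950800647681272.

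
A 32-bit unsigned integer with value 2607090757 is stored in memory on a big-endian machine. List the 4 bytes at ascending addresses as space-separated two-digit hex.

9B 65 0C 45

2607090757 in hexadecimal, padded to 32 bits, is 0x9B650C45.
Split into bytes (most-significant first): 9B 65 0C 45.
Big-endian: lowest address holds the most-significant byte.
So the memory order matches the most-significant-first order: 9B 65 0C 45.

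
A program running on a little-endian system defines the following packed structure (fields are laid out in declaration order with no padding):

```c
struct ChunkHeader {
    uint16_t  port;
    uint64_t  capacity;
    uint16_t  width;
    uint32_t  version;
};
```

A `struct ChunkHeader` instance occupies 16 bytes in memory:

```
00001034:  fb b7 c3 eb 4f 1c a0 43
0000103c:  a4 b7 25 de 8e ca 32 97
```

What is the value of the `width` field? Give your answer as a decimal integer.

`width` follows `port` (2 B), `capacity` (8 B), so it starts at offset 2 + 8 = 10 and occupies 2 bytes.
Bytes at offsets 10..11: 25 DE.
Little-endian: lowest address holds the least-significant byte.
Reassemble most-significant byte first: DE 25 → 0xDE25.
0xDE25 = 56869.

56869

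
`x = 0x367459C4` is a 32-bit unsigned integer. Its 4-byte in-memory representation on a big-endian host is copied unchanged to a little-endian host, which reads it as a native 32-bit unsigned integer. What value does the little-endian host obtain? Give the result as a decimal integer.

3294196790

Stored big-endian, the bytes at ascending addresses are 36 74 59 C4.
Read back as little-endian, the first byte is least significant, giving 0xC4597436.
0xC4597436 = 3294196790.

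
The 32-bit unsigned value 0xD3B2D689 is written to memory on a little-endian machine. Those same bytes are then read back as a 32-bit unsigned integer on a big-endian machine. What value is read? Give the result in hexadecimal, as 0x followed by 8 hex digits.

0x89D6B2D3

Stored little-endian, the bytes at ascending addresses are 89 D6 B2 D3.
Read back as big-endian, the last byte is least significant, giving 0x89D6B2D3.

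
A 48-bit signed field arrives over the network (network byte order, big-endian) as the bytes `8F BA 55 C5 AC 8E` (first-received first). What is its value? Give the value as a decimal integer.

In big-endian order the high byte comes first in memory.
The bytes are already most-significant first: 0x8FBA55C5AC8E.
Top bit is set, so as a signed 48-bit value this is 0x8FBA55C5AC8E − 2^48 = -123444511003506.

-123444511003506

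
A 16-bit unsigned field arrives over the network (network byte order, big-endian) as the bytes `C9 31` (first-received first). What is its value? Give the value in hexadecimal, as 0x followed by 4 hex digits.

0xC931

Big-endian: lowest address holds the most-significant byte.
The bytes are already most-significant first: 0xC931.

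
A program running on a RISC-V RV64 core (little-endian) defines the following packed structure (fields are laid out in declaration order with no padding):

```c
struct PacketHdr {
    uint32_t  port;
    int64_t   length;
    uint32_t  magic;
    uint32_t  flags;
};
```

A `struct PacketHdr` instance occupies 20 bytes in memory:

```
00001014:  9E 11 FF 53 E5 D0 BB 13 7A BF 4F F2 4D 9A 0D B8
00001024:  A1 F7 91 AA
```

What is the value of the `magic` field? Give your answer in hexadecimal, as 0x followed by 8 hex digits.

`magic` follows `port` (4 B), `length` (8 B), so it starts at offset 4 + 8 = 12 and occupies 4 bytes.
Bytes at offsets 12..15: 4D 9A 0D B8.
Little-endian stores the least-significant byte at the lowest address.
Reassemble most-significant byte first: B8 0D 9A 4D → 0xB80D9A4D.

0xB80D9A4D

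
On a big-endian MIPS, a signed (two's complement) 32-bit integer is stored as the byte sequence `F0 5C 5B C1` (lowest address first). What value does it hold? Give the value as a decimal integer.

-262382655

In big-endian order the high byte comes first in memory.
The bytes are already most-significant first: 0xF05C5BC1.
Top bit is set, so as a signed 32-bit value this is 0xF05C5BC1 − 2^32 = -262382655.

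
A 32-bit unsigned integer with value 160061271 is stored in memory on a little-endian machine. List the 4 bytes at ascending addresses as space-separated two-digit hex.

57 57 8A 09

160061271 in hexadecimal, padded to 32 bits, is 0x098A5757.
Split into bytes (most-significant first): 09 8A 57 57.
Little-endian: lowest address holds the least-significant byte.
So at ascending addresses the bytes are 57 57 8A 09.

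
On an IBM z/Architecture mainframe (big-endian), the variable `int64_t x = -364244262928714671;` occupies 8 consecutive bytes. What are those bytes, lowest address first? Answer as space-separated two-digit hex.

FA F1 F1 C5 D0 A8 F4 51

Two's complement of -364244262928714671 in 64 bits: 364244262928714671 = 0x050E0E3A2F570BAF; invert → 0xFAF1F1C5D0A8F450; add 1 → 0xFAF1F1C5D0A8F451.
Split into bytes (most-significant first): FA F1 F1 C5 D0 A8 F4 51.
Big-endian: lowest address holds the most-significant byte.
So the memory order matches the most-significant-first order: FA F1 F1 C5 D0 A8 F4 51.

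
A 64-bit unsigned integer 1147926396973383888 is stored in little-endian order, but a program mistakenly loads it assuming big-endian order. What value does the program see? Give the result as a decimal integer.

1147926396973383888 in 64-bit hexadecimal is 0x0FEE40F9DFE480D0.
Stored little-endian, the bytes at ascending addresses are D0 80 E4 DF F9 40 EE 0F.
Read back as big-endian, the last byte is least significant, giving 0xD080E4DFF940EE0F.
0xD080E4DFF940EE0F = 15024260007518596623.

15024260007518596623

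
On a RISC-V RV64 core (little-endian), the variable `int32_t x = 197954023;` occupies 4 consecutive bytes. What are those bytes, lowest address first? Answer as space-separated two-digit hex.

197954023 in hexadecimal, padded to 32 bits, is 0x0BCC89E7.
Split into bytes (most-significant first): 0B CC 89 E7.
In little-endian order the low byte comes first in memory.
So at ascending addresses the bytes are E7 89 CC 0B.

E7 89 CC 0B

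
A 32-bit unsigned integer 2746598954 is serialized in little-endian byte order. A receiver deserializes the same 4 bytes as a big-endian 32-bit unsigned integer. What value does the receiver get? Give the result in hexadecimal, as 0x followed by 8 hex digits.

2746598954 in 32-bit hexadecimal is 0xA3B5C62A.
Stored little-endian, the bytes at ascending addresses are 2A C6 B5 A3.
Read back as big-endian, the last byte is least significant, giving 0x2AC6B5A3.

0x2AC6B5A3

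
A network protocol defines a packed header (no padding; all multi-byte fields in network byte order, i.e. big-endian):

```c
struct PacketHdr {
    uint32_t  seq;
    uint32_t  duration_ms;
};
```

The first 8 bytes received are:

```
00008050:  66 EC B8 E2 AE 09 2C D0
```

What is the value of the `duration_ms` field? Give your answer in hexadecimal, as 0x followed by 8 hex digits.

0xAE092CD0

`duration_ms` follows `seq` (4 bytes), so it starts at byte offset 4 and occupies 4 bytes.
Bytes at offsets 4..7: AE 09 2C D0.
In big-endian order the high byte comes first in memory.
The bytes are already most-significant first: 0xAE092CD0.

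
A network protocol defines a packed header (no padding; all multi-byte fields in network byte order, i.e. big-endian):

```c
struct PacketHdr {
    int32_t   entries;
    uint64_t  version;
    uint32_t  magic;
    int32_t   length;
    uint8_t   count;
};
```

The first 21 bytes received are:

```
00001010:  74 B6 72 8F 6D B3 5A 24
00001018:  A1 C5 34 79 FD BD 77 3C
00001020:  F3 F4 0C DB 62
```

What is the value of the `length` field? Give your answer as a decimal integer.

`length` follows `entries` (4 B), `version` (8 B), `magic` (4 B), so it starts at offset 4 + 8 + 4 = 16 and occupies 4 bytes.
Bytes at offsets 16..19: F3 F4 0C DB.
In big-endian order the high byte comes first in memory.
The bytes are already most-significant first: 0xF3F40CDB.
Top bit is set, so as a signed 32-bit value this is 0xF3F40CDB − 2^32 = -202109733.

-202109733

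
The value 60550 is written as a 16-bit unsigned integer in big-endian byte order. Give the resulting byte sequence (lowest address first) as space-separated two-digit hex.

EC 86

60550 in hexadecimal, padded to 16 bits, is 0xEC86.
Split into bytes (most-significant first): EC 86.
In big-endian order the high byte comes first in memory.
So the memory order matches the most-significant-first order: EC 86.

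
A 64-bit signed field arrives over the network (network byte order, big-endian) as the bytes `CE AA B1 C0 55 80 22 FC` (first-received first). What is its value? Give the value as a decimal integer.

In big-endian order the high byte comes first in memory.
The bytes are already most-significant first: 0xCEAAB1C0558022FC.
Top bit is set, so as a signed 64-bit value this is 0xCEAAB1C0558022FC − 2^64 = -3554833516229287172.

-3554833516229287172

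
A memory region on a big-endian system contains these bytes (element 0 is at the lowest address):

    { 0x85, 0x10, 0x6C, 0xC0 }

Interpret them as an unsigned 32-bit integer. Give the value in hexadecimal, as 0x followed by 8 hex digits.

0x85106CC0

In big-endian order the high byte comes first in memory.
The bytes are already most-significant first: 0x85106CC0.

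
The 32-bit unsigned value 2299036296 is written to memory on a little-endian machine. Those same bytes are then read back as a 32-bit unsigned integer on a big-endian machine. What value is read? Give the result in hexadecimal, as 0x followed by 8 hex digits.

0x88820889

2299036296 in 32-bit hexadecimal is 0x89088288.
Stored little-endian, the bytes at ascending addresses are 88 82 08 89.
Read back as big-endian, the last byte is least significant, giving 0x88820889.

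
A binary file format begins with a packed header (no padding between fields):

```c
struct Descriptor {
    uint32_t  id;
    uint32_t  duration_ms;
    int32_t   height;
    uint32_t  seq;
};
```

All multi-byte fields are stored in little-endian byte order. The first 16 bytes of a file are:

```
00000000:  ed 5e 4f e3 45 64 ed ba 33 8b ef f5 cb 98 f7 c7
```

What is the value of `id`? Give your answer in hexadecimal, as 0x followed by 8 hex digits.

`id` is the first field, at byte offset 0, occupying 4 bytes.
Bytes at offsets 0..3: ED 5E 4F E3.
Little-endian stores the least-significant byte at the lowest address.
Reassemble most-significant byte first: E3 4F 5E ED → 0xE34F5EED.

0xE34F5EED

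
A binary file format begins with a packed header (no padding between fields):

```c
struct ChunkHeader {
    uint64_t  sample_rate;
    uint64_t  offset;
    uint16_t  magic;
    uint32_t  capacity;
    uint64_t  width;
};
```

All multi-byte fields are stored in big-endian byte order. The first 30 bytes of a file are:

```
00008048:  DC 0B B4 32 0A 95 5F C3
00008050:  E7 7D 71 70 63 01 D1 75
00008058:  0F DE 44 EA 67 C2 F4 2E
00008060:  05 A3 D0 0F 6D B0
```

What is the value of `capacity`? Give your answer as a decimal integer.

1156212674

`capacity` follows `sample_rate` (8 B), `offset` (8 B), `magic` (2 B), so it starts at offset 8 + 8 + 2 = 18 and occupies 4 bytes.
Bytes at offsets 18..21: 44 EA 67 C2.
Big-endian stores the most-significant byte at the lowest address.
The bytes are already most-significant first: 0x44EA67C2.
0x44EA67C2 = 1156212674.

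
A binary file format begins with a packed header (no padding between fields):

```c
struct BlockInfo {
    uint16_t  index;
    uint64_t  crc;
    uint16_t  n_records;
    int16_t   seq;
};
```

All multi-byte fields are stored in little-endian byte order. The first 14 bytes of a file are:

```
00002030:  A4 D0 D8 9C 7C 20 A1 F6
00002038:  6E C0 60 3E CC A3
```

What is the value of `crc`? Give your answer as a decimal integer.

13866291474615540952

`crc` follows `index` (2 bytes), so it starts at byte offset 2 and occupies 8 bytes.
Bytes at offsets 2..9: D8 9C 7C 20 A1 F6 6E C0.
In little-endian order the low byte comes first in memory.
Reassemble most-significant byte first: C0 6E F6 A1 20 7C 9C D8 → 0xC06EF6A1207C9CD8.
0xC06EF6A1207C9CD8 = 13866291474615540952.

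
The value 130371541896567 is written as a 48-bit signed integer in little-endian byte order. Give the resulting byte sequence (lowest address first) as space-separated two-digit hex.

77 8D 71 7D 92 76

130371541896567 in hexadecimal, padded to 48 bits, is 0x76927D718D77.
Split into bytes (most-significant first): 76 92 7D 71 8D 77.
Little-endian: lowest address holds the least-significant byte.
So at ascending addresses the bytes are 77 8D 71 7D 92 76.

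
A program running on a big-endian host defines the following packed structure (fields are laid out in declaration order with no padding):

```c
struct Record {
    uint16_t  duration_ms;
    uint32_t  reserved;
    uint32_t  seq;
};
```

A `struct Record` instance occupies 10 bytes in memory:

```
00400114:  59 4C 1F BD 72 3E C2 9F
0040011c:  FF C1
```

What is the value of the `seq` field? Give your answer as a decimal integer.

`seq` follows `duration_ms` (2 B), `reserved` (4 B), so it starts at offset 2 + 4 = 6 and occupies 4 bytes.
Bytes at offsets 6..9: C2 9F FF C1.
Big-endian stores the most-significant byte at the lowest address.
The bytes are already most-significant first: 0xC29FFFC1.
0xC29FFFC1 = 3265265601.

3265265601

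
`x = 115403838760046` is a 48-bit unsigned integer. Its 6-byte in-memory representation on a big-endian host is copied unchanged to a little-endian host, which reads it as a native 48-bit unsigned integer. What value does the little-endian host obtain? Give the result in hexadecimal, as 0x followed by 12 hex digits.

0x6EA4D08CF568

115403838760046 in 48-bit hexadecimal is 0x68F58CD0A46E.
Stored big-endian, the bytes at ascending addresses are 68 F5 8C D0 A4 6E.
Read back as little-endian, the first byte is least significant, giving 0x6EA4D08CF568.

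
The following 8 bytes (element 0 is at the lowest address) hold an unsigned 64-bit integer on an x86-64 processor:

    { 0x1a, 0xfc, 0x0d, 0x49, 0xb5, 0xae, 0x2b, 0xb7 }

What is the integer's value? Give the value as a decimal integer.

13198835226577337370

Little-endian stores the least-significant byte at the lowest address.
Reassemble most-significant byte first: B7 2B AE B5 49 0D FC 1A → 0xB72BAEB5490DFC1A.
0xB72BAEB5490DFC1A = 13198835226577337370.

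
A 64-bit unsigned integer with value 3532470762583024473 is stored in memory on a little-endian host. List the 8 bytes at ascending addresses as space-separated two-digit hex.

59 E3 36 57 71 DB 05 31

3532470762583024473 in hexadecimal, padded to 64 bits, is 0x3105DB715736E359.
Split into bytes (most-significant first): 31 05 DB 71 57 36 E3 59.
Little-endian: lowest address holds the least-significant byte.
So at ascending addresses the bytes are 59 E3 36 57 71 DB 05 31.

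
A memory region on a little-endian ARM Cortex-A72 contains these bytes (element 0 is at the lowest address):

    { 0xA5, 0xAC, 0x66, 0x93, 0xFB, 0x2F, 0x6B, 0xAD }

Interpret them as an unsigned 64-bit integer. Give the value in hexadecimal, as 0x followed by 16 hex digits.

Little-endian: lowest address holds the least-significant byte.
Reassemble most-significant byte first: AD 6B 2F FB 93 66 AC A5 → 0xAD6B2FFB9366ACA5.

0xAD6B2FFB9366ACA5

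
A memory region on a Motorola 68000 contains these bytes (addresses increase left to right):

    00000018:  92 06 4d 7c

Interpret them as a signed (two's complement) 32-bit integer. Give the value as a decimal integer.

-1845080708

Big-endian stores the most-significant byte at the lowest address.
The bytes are already most-significant first: 0x92064D7C.
Top bit is set, so as a signed 32-bit value this is 0x92064D7C − 2^32 = -1845080708.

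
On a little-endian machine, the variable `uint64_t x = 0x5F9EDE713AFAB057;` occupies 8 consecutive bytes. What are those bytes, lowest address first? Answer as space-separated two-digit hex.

Split into bytes (most-significant first): 5F 9E DE 71 3A FA B0 57.
Little-endian stores the least-significant byte at the lowest address.
So at ascending addresses the bytes are 57 B0 FA 3A 71 DE 9E 5F.

57 B0 FA 3A 71 DE 9E 5F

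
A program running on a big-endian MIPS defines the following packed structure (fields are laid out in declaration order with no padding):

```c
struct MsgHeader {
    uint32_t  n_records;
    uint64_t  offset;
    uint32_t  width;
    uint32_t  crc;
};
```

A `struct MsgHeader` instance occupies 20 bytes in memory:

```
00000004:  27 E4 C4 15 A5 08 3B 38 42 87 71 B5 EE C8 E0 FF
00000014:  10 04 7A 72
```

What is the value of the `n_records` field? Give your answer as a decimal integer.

669303829

`n_records` is the first field, at byte offset 0, occupying 4 bytes.
Bytes at offsets 0..3: 27 E4 C4 15.
In big-endian order the high byte comes first in memory.
The bytes are already most-significant first: 0x27E4C415.
0x27E4C415 = 669303829.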